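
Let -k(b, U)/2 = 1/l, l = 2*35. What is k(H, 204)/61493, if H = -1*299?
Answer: -1/2152255 ≈ -4.6463e-7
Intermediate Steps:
H = -299
l = 70
k(b, U) = -1/35 (k(b, U) = -2/70 = -2*1/70 = -1/35)
k(H, 204)/61493 = -1/35/61493 = -1/35*1/61493 = -1/2152255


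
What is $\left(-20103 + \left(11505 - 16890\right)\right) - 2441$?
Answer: $-27929$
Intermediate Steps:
$\left(-20103 + \left(11505 - 16890\right)\right) - 2441 = \left(-20103 - 5385\right) - 2441 = -25488 - 2441 = -27929$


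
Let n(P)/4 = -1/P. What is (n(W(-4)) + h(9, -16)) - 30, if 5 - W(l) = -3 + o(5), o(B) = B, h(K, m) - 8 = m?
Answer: -118/3 ≈ -39.333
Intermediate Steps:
h(K, m) = 8 + m
W(l) = 3 (W(l) = 5 - (-3 + 5) = 5 - 1*2 = 5 - 2 = 3)
n(P) = -4/P (n(P) = 4*(-1/P) = -4/P)
(n(W(-4)) + h(9, -16)) - 30 = (-4/3 + (8 - 16)) - 30 = (-4*⅓ - 8) - 30 = (-4/3 - 8) - 30 = -28/3 - 30 = -118/3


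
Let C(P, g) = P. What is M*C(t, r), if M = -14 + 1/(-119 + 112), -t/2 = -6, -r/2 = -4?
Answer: -1188/7 ≈ -169.71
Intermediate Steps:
r = 8 (r = -2*(-4) = 8)
t = 12 (t = -2*(-6) = 12)
M = -99/7 (M = -14 + 1/(-7) = -14 - ⅐ = -99/7 ≈ -14.143)
M*C(t, r) = -99/7*12 = -1188/7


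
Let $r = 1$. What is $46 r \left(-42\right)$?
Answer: $-1932$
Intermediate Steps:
$46 r \left(-42\right) = 46 \cdot 1 \left(-42\right) = 46 \left(-42\right) = -1932$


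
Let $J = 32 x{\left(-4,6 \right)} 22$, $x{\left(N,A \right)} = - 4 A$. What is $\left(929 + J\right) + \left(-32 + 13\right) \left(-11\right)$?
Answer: $-15758$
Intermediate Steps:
$J = -16896$ ($J = 32 \left(\left(-4\right) 6\right) 22 = 32 \left(-24\right) 22 = \left(-768\right) 22 = -16896$)
$\left(929 + J\right) + \left(-32 + 13\right) \left(-11\right) = \left(929 - 16896\right) + \left(-32 + 13\right) \left(-11\right) = -15967 - -209 = -15967 + 209 = -15758$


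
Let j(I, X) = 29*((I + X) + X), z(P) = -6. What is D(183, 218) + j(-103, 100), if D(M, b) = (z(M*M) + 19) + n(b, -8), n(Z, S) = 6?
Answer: 2832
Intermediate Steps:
D(M, b) = 19 (D(M, b) = (-6 + 19) + 6 = 13 + 6 = 19)
j(I, X) = 29*I + 58*X (j(I, X) = 29*(I + 2*X) = 29*I + 58*X)
D(183, 218) + j(-103, 100) = 19 + (29*(-103) + 58*100) = 19 + (-2987 + 5800) = 19 + 2813 = 2832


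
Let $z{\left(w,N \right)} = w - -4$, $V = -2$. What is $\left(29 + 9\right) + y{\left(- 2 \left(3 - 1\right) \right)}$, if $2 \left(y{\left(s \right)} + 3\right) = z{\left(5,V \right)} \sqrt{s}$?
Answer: $35 + 9 i \approx 35.0 + 9.0 i$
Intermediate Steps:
$z{\left(w,N \right)} = 4 + w$ ($z{\left(w,N \right)} = w + 4 = 4 + w$)
$y{\left(s \right)} = -3 + \frac{9 \sqrt{s}}{2}$ ($y{\left(s \right)} = -3 + \frac{\left(4 + 5\right) \sqrt{s}}{2} = -3 + \frac{9 \sqrt{s}}{2}$)
$\left(29 + 9\right) + y{\left(- 2 \left(3 - 1\right) \right)} = \left(29 + 9\right) - \left(3 - \frac{9 \sqrt{- 2 \left(3 - 1\right)}}{2}\right) = 38 - \left(3 - \frac{9 \sqrt{\left(-2\right) 2}}{2}\right) = 38 - \left(3 - \frac{9 \sqrt{-4}}{2}\right) = 38 - \left(3 - \frac{9 \cdot 2 i}{2}\right) = 38 - \left(3 - 9 i\right) = 35 + 9 i$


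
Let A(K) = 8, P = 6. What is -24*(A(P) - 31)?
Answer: 552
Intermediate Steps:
-24*(A(P) - 31) = -24*(8 - 31) = -24*(-23) = 552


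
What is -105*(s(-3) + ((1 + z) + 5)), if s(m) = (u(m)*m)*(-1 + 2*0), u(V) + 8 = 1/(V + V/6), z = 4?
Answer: 1560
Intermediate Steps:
u(V) = -8 + 6/(7*V) (u(V) = -8 + 1/(V + V/6) = -8 + 1/(7*V/6) = -8 + 6/(7*V))
s(m) = -m*(-8 + 6/(7*m)) (s(m) = ((-8 + 6/(7*m))*m)*(-1 + 2*0) = (m*(-8 + 6/(7*m)))*(-1 + 0) = (m*(-8 + 6/(7*m)))*(-1) = -m*(-8 + 6/(7*m)))
-105*(s(-3) + ((1 + z) + 5)) = -105*((-6/7 + 8*(-3)) + ((1 + 4) + 5)) = -105*((-6/7 - 24) + (5 + 5)) = -105*(-174/7 + 10) = -105*(-104/7) = 1560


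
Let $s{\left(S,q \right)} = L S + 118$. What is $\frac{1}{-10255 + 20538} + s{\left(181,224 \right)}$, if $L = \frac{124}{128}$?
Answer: $\frac{96526553}{329056} \approx 293.34$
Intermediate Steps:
$L = \frac{31}{32}$ ($L = 124 \cdot \frac{1}{128} = \frac{31}{32} \approx 0.96875$)
$s{\left(S,q \right)} = 118 + \frac{31 S}{32}$ ($s{\left(S,q \right)} = \frac{31 S}{32} + 118 = 118 + \frac{31 S}{32}$)
$\frac{1}{-10255 + 20538} + s{\left(181,224 \right)} = \frac{1}{-10255 + 20538} + \left(118 + \frac{31}{32} \cdot 181\right) = \frac{1}{10283} + \left(118 + \frac{5611}{32}\right) = \frac{1}{10283} + \frac{9387}{32} = \frac{96526553}{329056}$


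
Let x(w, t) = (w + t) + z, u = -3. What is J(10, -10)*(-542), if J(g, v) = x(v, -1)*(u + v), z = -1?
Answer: -84552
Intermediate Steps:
x(w, t) = -1 + t + w (x(w, t) = (w + t) - 1 = (t + w) - 1 = -1 + t + w)
J(g, v) = (-3 + v)*(-2 + v) (J(g, v) = (-1 - 1 + v)*(-3 + v) = (-2 + v)*(-3 + v) = (-3 + v)*(-2 + v))
J(10, -10)*(-542) = ((-3 - 10)*(-2 - 10))*(-542) = -13*(-12)*(-542) = 156*(-542) = -84552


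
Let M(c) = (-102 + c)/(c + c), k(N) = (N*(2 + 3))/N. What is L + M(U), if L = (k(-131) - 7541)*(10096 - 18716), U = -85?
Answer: 649603211/10 ≈ 6.4960e+7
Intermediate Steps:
k(N) = 5 (k(N) = (N*5)/N = (5*N)/N = 5)
L = 64960320 (L = (5 - 7541)*(10096 - 18716) = -7536*(-8620) = 64960320)
M(c) = (-102 + c)/(2*c) (M(c) = (-102 + c)/((2*c)) = (-102 + c)*(1/(2*c)) = (-102 + c)/(2*c))
L + M(U) = 64960320 + (½)*(-102 - 85)/(-85) = 64960320 + (½)*(-1/85)*(-187) = 64960320 + 11/10 = 649603211/10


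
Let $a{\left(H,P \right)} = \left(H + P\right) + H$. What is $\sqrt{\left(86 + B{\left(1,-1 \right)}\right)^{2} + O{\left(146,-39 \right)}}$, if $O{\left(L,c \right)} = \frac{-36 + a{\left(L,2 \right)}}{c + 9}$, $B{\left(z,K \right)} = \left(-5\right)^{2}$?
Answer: $\frac{\sqrt{307810}}{5} \approx 110.96$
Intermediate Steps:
$a{\left(H,P \right)} = P + 2 H$
$B{\left(z,K \right)} = 25$
$O{\left(L,c \right)} = \frac{-34 + 2 L}{9 + c}$ ($O{\left(L,c \right)} = \frac{-36 + \left(2 + 2 L\right)}{c + 9} = \frac{-34 + 2 L}{9 + c}$)
$\sqrt{\left(86 + B{\left(1,-1 \right)}\right)^{2} + O{\left(146,-39 \right)}} = \sqrt{\left(86 + 25\right)^{2} + \frac{2 \left(-17 + 146\right)}{9 - 39}} = \sqrt{111^{2} + 2 \frac{1}{-30} \cdot 129} = \sqrt{12321 + 2 \left(- \frac{1}{30}\right) 129} = \sqrt{12321 - \frac{43}{5}} = \sqrt{\frac{61562}{5}} = \frac{\sqrt{307810}}{5}$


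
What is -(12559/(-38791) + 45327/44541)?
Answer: -399629746/575929977 ≈ -0.69389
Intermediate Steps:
-(12559/(-38791) + 45327/44541) = -(12559*(-1/38791) + 45327*(1/44541)) = -(-12559/38791 + 15109/14847) = -1*399629746/575929977 = -399629746/575929977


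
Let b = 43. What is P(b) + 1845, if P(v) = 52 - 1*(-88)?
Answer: 1985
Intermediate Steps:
P(v) = 140 (P(v) = 52 + 88 = 140)
P(b) + 1845 = 140 + 1845 = 1985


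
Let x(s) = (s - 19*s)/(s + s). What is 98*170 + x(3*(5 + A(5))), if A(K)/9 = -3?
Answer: 16651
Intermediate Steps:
A(K) = -27 (A(K) = 9*(-3) = -27)
x(s) = -9 (x(s) = (-18*s)/((2*s)) = (-18*s)*(1/(2*s)) = -9)
98*170 + x(3*(5 + A(5))) = 98*170 - 9 = 16660 - 9 = 16651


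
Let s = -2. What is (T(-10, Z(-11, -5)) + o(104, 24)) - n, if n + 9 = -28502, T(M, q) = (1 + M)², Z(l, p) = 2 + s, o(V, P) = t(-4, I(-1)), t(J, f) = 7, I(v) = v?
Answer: 28599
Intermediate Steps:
o(V, P) = 7
Z(l, p) = 0 (Z(l, p) = 2 - 2 = 0)
n = -28511 (n = -9 - 28502 = -28511)
(T(-10, Z(-11, -5)) + o(104, 24)) - n = ((1 - 10)² + 7) - 1*(-28511) = ((-9)² + 7) + 28511 = (81 + 7) + 28511 = 88 + 28511 = 28599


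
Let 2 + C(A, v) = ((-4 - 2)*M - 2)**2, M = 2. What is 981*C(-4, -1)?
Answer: 190314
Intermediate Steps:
C(A, v) = 194 (C(A, v) = -2 + ((-4 - 2)*2 - 2)**2 = -2 + (-6*2 - 2)**2 = -2 + (-12 - 2)**2 = -2 + (-14)**2 = -2 + 196 = 194)
981*C(-4, -1) = 981*194 = 190314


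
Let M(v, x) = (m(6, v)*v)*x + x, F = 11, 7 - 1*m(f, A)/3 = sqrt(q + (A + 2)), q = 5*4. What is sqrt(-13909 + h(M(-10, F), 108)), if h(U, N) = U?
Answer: 2*sqrt(-4052 + 165*sqrt(3)) ≈ 122.74*I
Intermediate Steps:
q = 20
m(f, A) = 21 - 3*sqrt(22 + A) (m(f, A) = 21 - 3*sqrt(20 + (A + 2)) = 21 - 3*sqrt(20 + (2 + A)) = 21 - 3*sqrt(22 + A))
M(v, x) = x + v*x*(21 - 3*sqrt(22 + v)) (M(v, x) = ((21 - 3*sqrt(22 + v))*v)*x + x = (v*(21 - 3*sqrt(22 + v)))*x + x = v*x*(21 - 3*sqrt(22 + v)) + x = x + v*x*(21 - 3*sqrt(22 + v)))
sqrt(-13909 + h(M(-10, F), 108)) = sqrt(-13909 - 1*11*(-1 + 3*(-10)*(-7 + sqrt(22 - 10)))) = sqrt(-13909 - 1*11*(-1 + 3*(-10)*(-7 + sqrt(12)))) = sqrt(-13909 - 1*11*(-1 + 3*(-10)*(-7 + 2*sqrt(3)))) = sqrt(-13909 - 1*11*(-1 + (210 - 60*sqrt(3)))) = sqrt(-13909 - 1*11*(209 - 60*sqrt(3))) = sqrt(-13909 + (-2299 + 660*sqrt(3))) = sqrt(-16208 + 660*sqrt(3))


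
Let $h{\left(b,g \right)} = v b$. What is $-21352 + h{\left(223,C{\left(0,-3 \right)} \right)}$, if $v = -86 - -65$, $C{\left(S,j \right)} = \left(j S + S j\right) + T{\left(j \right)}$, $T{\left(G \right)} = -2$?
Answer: $-26035$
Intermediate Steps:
$C{\left(S,j \right)} = -2 + 2 S j$ ($C{\left(S,j \right)} = \left(j S + S j\right) - 2 = \left(S j + S j\right) - 2 = 2 S j - 2 = -2 + 2 S j$)
$v = -21$ ($v = -86 + 65 = -21$)
$h{\left(b,g \right)} = - 21 b$
$-21352 + h{\left(223,C{\left(0,-3 \right)} \right)} = -21352 - 4683 = -26035$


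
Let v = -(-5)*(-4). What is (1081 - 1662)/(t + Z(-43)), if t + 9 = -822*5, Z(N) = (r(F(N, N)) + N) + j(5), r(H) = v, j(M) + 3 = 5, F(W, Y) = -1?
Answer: 581/4180 ≈ 0.13900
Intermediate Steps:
j(M) = 2 (j(M) = -3 + 5 = 2)
v = -20 (v = -5*4 = -20)
r(H) = -20
Z(N) = -18 + N (Z(N) = (-20 + N) + 2 = -18 + N)
t = -4119 (t = -9 - 822*5 = -9 - 4110 = -4119)
(1081 - 1662)/(t + Z(-43)) = (1081 - 1662)/(-4119 + (-18 - 43)) = -581/(-4119 - 61) = -581/(-4180) = -581*(-1/4180) = 581/4180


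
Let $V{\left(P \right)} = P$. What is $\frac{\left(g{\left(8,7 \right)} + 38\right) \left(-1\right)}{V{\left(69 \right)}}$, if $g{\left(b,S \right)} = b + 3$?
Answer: $- \frac{49}{69} \approx -0.71014$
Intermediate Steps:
$g{\left(b,S \right)} = 3 + b$
$\frac{\left(g{\left(8,7 \right)} + 38\right) \left(-1\right)}{V{\left(69 \right)}} = \frac{\left(\left(3 + 8\right) + 38\right) \left(-1\right)}{69} = \left(11 + 38\right) \left(-1\right) \frac{1}{69} = 49 \left(-1\right) \frac{1}{69} = \left(-49\right) \frac{1}{69} = - \frac{49}{69}$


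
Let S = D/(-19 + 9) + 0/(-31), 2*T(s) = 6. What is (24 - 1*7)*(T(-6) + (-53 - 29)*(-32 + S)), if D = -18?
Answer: 210749/5 ≈ 42150.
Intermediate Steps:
T(s) = 3 (T(s) = (½)*6 = 3)
S = 9/5 (S = -18/(-19 + 9) + 0/(-31) = -18/(-10) + 0*(-1/31) = -18*(-⅒) + 0 = 9/5 + 0 = 9/5 ≈ 1.8000)
(24 - 1*7)*(T(-6) + (-53 - 29)*(-32 + S)) = (24 - 1*7)*(3 + (-53 - 29)*(-32 + 9/5)) = (24 - 7)*(3 - 82*(-151/5)) = 17*(3 + 12382/5) = 17*(12397/5) = 210749/5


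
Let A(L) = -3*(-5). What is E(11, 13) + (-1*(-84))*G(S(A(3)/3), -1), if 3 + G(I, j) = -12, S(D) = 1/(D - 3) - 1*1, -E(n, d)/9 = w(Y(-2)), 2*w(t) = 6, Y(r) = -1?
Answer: -1287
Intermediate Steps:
w(t) = 3 (w(t) = (1/2)*6 = 3)
A(L) = 15
E(n, d) = -27 (E(n, d) = -9*3 = -27)
S(D) = -1 + 1/(-3 + D) (S(D) = 1/(-3 + D) - 1 = -1 + 1/(-3 + D))
G(I, j) = -15 (G(I, j) = -3 - 12 = -15)
E(11, 13) + (-1*(-84))*G(S(A(3)/3), -1) = -27 - 1*(-84)*(-15) = -27 + 84*(-15) = -27 - 1260 = -1287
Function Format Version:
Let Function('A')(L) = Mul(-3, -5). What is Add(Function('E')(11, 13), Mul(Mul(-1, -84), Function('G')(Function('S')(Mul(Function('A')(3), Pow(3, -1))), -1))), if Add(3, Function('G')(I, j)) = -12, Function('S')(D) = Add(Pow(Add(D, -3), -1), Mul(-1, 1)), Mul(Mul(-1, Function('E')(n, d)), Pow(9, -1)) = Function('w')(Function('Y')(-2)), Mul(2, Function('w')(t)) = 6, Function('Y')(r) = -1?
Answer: -1287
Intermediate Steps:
Function('w')(t) = 3 (Function('w')(t) = Mul(Rational(1, 2), 6) = 3)
Function('A')(L) = 15
Function('E')(n, d) = -27 (Function('E')(n, d) = Mul(-9, 3) = -27)
Function('S')(D) = Add(-1, Pow(Add(-3, D), -1)) (Function('S')(D) = Add(Pow(Add(-3, D), -1), -1) = Add(-1, Pow(Add(-3, D), -1)))
Function('G')(I, j) = -15 (Function('G')(I, j) = Add(-3, -12) = -15)
Add(Function('E')(11, 13), Mul(Mul(-1, -84), Function('G')(Function('S')(Mul(Function('A')(3), Pow(3, -1))), -1))) = Add(-27, Mul(Mul(-1, -84), -15)) = Add(-27, Mul(84, -15)) = Add(-27, -1260) = -1287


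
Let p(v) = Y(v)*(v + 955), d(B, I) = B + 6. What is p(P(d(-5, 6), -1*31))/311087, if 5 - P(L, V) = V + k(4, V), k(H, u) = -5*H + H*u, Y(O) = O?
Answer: 204300/311087 ≈ 0.65673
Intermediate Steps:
d(B, I) = 6 + B
P(L, V) = 25 - 5*V (P(L, V) = 5 - (V + 4*(-5 + V)) = 5 - (V + (-20 + 4*V)) = 5 - (-20 + 5*V) = 5 + (20 - 5*V) = 25 - 5*V)
p(v) = v*(955 + v) (p(v) = v*(v + 955) = v*(955 + v))
p(P(d(-5, 6), -1*31))/311087 = ((25 - (-5)*31)*(955 + (25 - (-5)*31)))/311087 = ((25 - 5*(-31))*(955 + (25 - 5*(-31))))*(1/311087) = ((25 + 155)*(955 + (25 + 155)))*(1/311087) = (180*(955 + 180))*(1/311087) = (180*1135)*(1/311087) = 204300*(1/311087) = 204300/311087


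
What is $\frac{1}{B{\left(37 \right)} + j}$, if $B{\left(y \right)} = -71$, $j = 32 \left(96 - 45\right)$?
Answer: $\frac{1}{1561} \approx 0.00064061$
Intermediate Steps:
$j = 1632$ ($j = 32 \cdot 51 = 1632$)
$\frac{1}{B{\left(37 \right)} + j} = \frac{1}{-71 + 1632} = \frac{1}{1561}$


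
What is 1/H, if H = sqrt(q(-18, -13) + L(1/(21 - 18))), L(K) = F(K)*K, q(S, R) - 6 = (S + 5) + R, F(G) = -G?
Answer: -3*I*sqrt(181)/181 ≈ -0.22299*I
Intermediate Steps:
q(S, R) = 11 + R + S (q(S, R) = 6 + ((S + 5) + R) = 6 + ((5 + S) + R) = 6 + (5 + R + S) = 11 + R + S)
L(K) = -K**2 (L(K) = (-K)*K = -K**2)
H = I*sqrt(181)/3 (H = sqrt((11 - 13 - 18) - (1/(21 - 18))**2) = sqrt(-20 - (1/3)**2) = sqrt(-20 - 1*1/9) = sqrt(-20 - 1/9) = sqrt(-181/9) = I*sqrt(181)/3 ≈ 4.4845*I)
1/H = 1/(I*sqrt(181)/3) = -3*I*sqrt(181)/181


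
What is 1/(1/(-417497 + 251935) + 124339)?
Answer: 165562/20585813517 ≈ 8.0425e-6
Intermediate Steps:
1/(1/(-417497 + 251935) + 124339) = 1/(1/(-165562) + 124339) = 1/(-1/165562 + 124339) = 1/(20585813517/165562) = 165562/20585813517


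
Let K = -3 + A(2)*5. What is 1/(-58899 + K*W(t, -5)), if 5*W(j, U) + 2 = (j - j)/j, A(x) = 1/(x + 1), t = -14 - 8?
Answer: -15/883477 ≈ -1.6978e-5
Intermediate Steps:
t = -22
A(x) = 1/(1 + x)
W(j, U) = -⅖ (W(j, U) = -⅖ + ((j - j)/j)/5 = -⅖ + (0/j)/5 = -⅖ + (⅕)*0 = -⅖ + 0 = -⅖)
K = -4/3 (K = -3 + 5/(1 + 2) = -3 + 5/3 = -4/3 ≈ -1.3333)
1/(-58899 + K*W(t, -5)) = 1/(-58899 - 4/3*(-⅖)) = 1/(-58899 + 8/15) = 1/(-883477/15) = -15/883477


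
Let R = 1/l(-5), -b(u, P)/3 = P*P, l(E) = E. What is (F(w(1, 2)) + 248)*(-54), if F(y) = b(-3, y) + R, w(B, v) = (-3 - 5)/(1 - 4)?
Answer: -61146/5 ≈ -12229.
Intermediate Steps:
b(u, P) = -3*P**2 (b(u, P) = -3*P*P = -3*P**2)
w(B, v) = 8/3 (w(B, v) = -8/(-3) = -8*(-1/3) = 8/3)
R = -1/5 (R = 1/(-5) = -1/5 ≈ -0.20000)
F(y) = -1/5 - 3*y**2 (F(y) = -3*y**2 - 1/5 = -1/5 - 3*y**2)
(F(w(1, 2)) + 248)*(-54) = ((-1/5 - 3*(8/3)**2) + 248)*(-54) = ((-1/5 - 3*64/9) + 248)*(-54) = ((-1/5 - 64/3) + 248)*(-54) = (-323/15 + 248)*(-54) = (3397/15)*(-54) = -61146/5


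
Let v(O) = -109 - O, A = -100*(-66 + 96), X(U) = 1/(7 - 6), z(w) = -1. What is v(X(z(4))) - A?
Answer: 2890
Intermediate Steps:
X(U) = 1 (X(U) = 1/1 = 1)
A = -3000 (A = -100*30 = -3000)
v(X(z(4))) - A = (-109 - 1*1) - 1*(-3000) = (-109 - 1) + 3000 = -110 + 3000 = 2890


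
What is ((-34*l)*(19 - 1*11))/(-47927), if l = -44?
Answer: -1088/4357 ≈ -0.24971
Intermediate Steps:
((-34*l)*(19 - 1*11))/(-47927) = ((-34*(-44))*(19 - 1*11))/(-47927) = (1496*(19 - 11))*(-1/47927) = (1496*8)*(-1/47927) = 11968*(-1/47927) = -1088/4357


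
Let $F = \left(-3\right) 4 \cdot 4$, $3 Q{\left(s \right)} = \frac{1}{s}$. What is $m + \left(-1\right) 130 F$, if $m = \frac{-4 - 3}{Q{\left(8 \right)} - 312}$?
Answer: $\frac{46719048}{7487} \approx 6240.0$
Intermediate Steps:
$Q{\left(s \right)} = \frac{1}{3 s}$
$F = -48$ ($F = \left(-12\right) 4 = -48$)
$m = \frac{168}{7487}$ ($m = \frac{-4 - 3}{\frac{1}{3 \cdot 8} - 312} = \frac{-4 - 3}{\frac{1}{3} \cdot \frac{1}{8} - 312} = - \frac{7}{\frac{1}{24} - 312} = - \frac{7}{- \frac{7487}{24}} = \left(-7\right) \left(- \frac{24}{7487}\right) = \frac{168}{7487} \approx 0.022439$)
$m + \left(-1\right) 130 F = \frac{168}{7487} + \left(-1\right) 130 \left(-48\right) = \frac{168}{7487} - -6240 = \frac{168}{7487} + 6240 = \frac{46719048}{7487}$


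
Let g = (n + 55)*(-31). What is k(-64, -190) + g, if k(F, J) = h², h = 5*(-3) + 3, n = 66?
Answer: -3607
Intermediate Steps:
g = -3751 (g = (66 + 55)*(-31) = 121*(-31) = -3751)
h = -12 (h = -15 + 3 = -12)
k(F, J) = 144 (k(F, J) = (-12)² = 144)
k(-64, -190) + g = 144 - 3751 = -3607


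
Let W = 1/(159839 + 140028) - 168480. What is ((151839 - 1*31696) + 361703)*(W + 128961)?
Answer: -5710089026132312/299867 ≈ -1.9042e+10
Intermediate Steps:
W = -50521592159/299867 (W = 1/299867 - 168480 = -50521592159/299867 ≈ -1.6848e+5)
((151839 - 1*31696) + 361703)*(W + 128961) = ((151839 - 1*31696) + 361703)*(-50521592159/299867 + 128961) = ((151839 - 31696) + 361703)*(-11850443972/299867) = (120143 + 361703)*(-11850443972/299867) = 481846*(-11850443972/299867) = -5710089026132312/299867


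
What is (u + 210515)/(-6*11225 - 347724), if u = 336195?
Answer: -273355/207537 ≈ -1.3171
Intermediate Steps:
(u + 210515)/(-6*11225 - 347724) = (336195 + 210515)/(-6*11225 - 347724) = 546710/(-67350 - 347724) = 546710/(-415074) = 546710*(-1/415074) = -273355/207537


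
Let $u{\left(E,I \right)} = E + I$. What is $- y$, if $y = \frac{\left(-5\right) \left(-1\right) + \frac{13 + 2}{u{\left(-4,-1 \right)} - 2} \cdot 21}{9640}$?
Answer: $\frac{1}{241} \approx 0.0041494$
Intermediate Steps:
$y = - \frac{1}{241}$ ($y = \frac{\left(-5\right) \left(-1\right) + \frac{13 + 2}{\left(-4 - 1\right) - 2} \cdot 21}{9640} = \left(5 + \frac{15}{-5 - 2} \cdot 21\right) \frac{1}{9640} = \left(5 + \frac{15}{-7} \cdot 21\right) \frac{1}{9640} = \left(5 + 15 \left(- \frac{1}{7}\right) 21\right) \frac{1}{9640} = \left(5 - 45\right) \frac{1}{9640} = \left(-40\right) \frac{1}{9640} = - \frac{1}{241} \approx -0.0041494$)
$- y = \left(-1\right) \left(- \frac{1}{241}\right) = \frac{1}{241}$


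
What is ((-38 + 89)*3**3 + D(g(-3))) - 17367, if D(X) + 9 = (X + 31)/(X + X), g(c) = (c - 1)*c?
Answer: -383933/24 ≈ -15997.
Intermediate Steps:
g(c) = c*(-1 + c) (g(c) = (-1 + c)*c = c*(-1 + c))
D(X) = -9 + (31 + X)/(2*X) (D(X) = -9 + (X + 31)/(X + X) = -9 + (31 + X)/((2*X)) = -9 + (31 + X)*(1/(2*X)) = -9 + (31 + X)/(2*X))
((-38 + 89)*3**3 + D(g(-3))) - 17367 = ((-38 + 89)*3**3 + (31 - (-51)*(-1 - 3))/(2*((-3*(-1 - 3))))) - 17367 = (51*27 + (31 - (-51)*(-4))/(2*((-3*(-4))))) - 17367 = (1377 + (1/2)*(31 - 17*12)/12) - 17367 = (1377 + (1/2)*(1/12)*(31 - 204)) - 17367 = (1377 + (1/2)*(1/12)*(-173)) - 17367 = (1377 - 173/24) - 17367 = 32875/24 - 17367 = -383933/24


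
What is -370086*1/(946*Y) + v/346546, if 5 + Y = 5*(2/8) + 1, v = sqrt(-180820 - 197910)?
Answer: 740172/5203 + 11*I*sqrt(3130)/346546 ≈ 142.26 + 0.0017758*I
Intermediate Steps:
v = 11*I*sqrt(3130) (v = sqrt(-378730) = 11*I*sqrt(3130) ≈ 615.41*I)
Y = -11/4 (Y = -5 + (5*(2/8) + 1) = -5 + (5*(2*(1/8)) + 1) = -5 + (5*(1/4) + 1) = -5 + (5/4 + 1) = -5 + 9/4 = -11/4 ≈ -2.7500)
-370086*1/(946*Y) + v/346546 = -370086/(946*(-11/4)) + (11*I*sqrt(3130))/346546 = -370086/(-5203/2) + (11*I*sqrt(3130))*(1/346546) = -370086*(-2/5203) + 11*I*sqrt(3130)/346546 = 740172/5203 + 11*I*sqrt(3130)/346546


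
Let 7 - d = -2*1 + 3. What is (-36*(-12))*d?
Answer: 2592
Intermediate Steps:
d = 6 (d = 7 - (-2*1 + 3) = 7 - (-2 + 3) = 7 - 1*1 = 7 - 1 = 6)
(-36*(-12))*d = -36*(-12)*6 = 432*6 = 2592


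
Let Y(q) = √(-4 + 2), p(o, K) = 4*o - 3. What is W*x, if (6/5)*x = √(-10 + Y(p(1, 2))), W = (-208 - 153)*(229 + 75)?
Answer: -274360*√(-10 + I*√2)/3 ≈ -20399.0 - 2.8992e+5*I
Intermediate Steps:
p(o, K) = -3 + 4*o
Y(q) = I*√2 (Y(q) = √(-2) = I*√2)
W = -109744 (W = -361*304 = -109744)
x = 5*√(-10 + I*√2)/6 ≈ 0.18588 + 2.6418*I
W*x = -274360*√(-10 + I*√2)/3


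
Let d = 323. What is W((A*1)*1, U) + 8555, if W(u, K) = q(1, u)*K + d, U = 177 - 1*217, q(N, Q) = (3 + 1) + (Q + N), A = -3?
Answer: 8798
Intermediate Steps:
q(N, Q) = 4 + N + Q (q(N, Q) = 4 + (N + Q) = 4 + N + Q)
U = -40 (U = 177 - 217 = -40)
W(u, K) = 323 + K*(5 + u) (W(u, K) = (4 + 1 + u)*K + 323 = (5 + u)*K + 323 = K*(5 + u) + 323 = 323 + K*(5 + u))
W((A*1)*1, U) + 8555 = (323 - 40*(5 - 3*1*1)) + 8555 = (323 - 40*(5 - 3*1)) + 8555 = (323 - 40*(5 - 3)) + 8555 = (323 - 40*2) + 8555 = (323 - 80) + 8555 = 243 + 8555 = 8798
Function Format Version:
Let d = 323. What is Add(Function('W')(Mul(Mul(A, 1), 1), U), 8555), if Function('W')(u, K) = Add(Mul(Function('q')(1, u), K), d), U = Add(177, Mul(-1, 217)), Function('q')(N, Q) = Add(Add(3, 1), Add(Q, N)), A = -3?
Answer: 8798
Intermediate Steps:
Function('q')(N, Q) = Add(4, N, Q) (Function('q')(N, Q) = Add(4, Add(N, Q)) = Add(4, N, Q))
U = -40 (U = Add(177, -217) = -40)
Function('W')(u, K) = Add(323, Mul(K, Add(5, u))) (Function('W')(u, K) = Add(Mul(Add(4, 1, u), K), 323) = Add(Mul(Add(5, u), K), 323) = Add(Mul(K, Add(5, u)), 323) = Add(323, Mul(K, Add(5, u))))
Add(Function('W')(Mul(Mul(A, 1), 1), U), 8555) = Add(Add(323, Mul(-40, Add(5, Mul(Mul(-3, 1), 1)))), 8555) = Add(Add(323, Mul(-40, Add(5, Mul(-3, 1)))), 8555) = Add(Add(323, Mul(-40, Add(5, -3))), 8555) = Add(Add(323, Mul(-40, 2)), 8555) = Add(Add(323, -80), 8555) = Add(243, 8555) = 8798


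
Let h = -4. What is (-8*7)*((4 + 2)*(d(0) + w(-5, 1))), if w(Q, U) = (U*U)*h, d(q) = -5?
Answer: 3024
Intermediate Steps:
w(Q, U) = -4*U² (w(Q, U) = (U*U)*(-4) = U²*(-4) = -4*U²)
(-8*7)*((4 + 2)*(d(0) + w(-5, 1))) = (-8*7)*((4 + 2)*(-5 - 4*1²)) = -336*(-5 - 4*1) = -336*(-5 - 4) = -336*(-9) = -56*(-54) = 3024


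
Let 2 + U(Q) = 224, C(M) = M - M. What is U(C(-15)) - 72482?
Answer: -72260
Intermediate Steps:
C(M) = 0
U(Q) = 222 (U(Q) = -2 + 224 = 222)
U(C(-15)) - 72482 = 222 - 72482 = -72260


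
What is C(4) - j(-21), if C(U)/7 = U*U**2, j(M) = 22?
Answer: 426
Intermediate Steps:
C(U) = 7*U**3 (C(U) = 7*(U*U**2) = 7*U**3)
C(4) - j(-21) = 7*4**3 - 1*22 = 7*64 - 22 = 448 - 22 = 426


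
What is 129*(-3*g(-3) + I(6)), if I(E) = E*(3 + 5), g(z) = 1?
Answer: 5805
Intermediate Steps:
I(E) = 8*E (I(E) = E*8 = 8*E)
129*(-3*g(-3) + I(6)) = 129*(-3*1 + 8*6) = 129*(-3 + 48) = 129*45 = 5805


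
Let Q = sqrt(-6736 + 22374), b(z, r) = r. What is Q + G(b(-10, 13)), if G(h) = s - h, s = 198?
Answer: 185 + sqrt(15638) ≈ 310.05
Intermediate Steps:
Q = sqrt(15638) ≈ 125.05
G(h) = 198 - h
Q + G(b(-10, 13)) = sqrt(15638) + (198 - 1*13) = sqrt(15638) + (198 - 13) = sqrt(15638) + 185 = 185 + sqrt(15638)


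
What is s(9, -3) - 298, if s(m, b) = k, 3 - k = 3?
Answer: -298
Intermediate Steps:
k = 0 (k = 3 - 1*3 = 3 - 3 = 0)
s(m, b) = 0
s(9, -3) - 298 = 0 - 298 = -298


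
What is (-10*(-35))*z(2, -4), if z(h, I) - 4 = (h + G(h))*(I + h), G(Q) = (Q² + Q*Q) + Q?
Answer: -7000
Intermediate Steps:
G(Q) = Q + 2*Q² (G(Q) = (Q² + Q²) + Q = 2*Q² + Q = Q + 2*Q²)
z(h, I) = 4 + (I + h)*(h + h*(1 + 2*h)) (z(h, I) = 4 + (h + h*(1 + 2*h))*(I + h) = 4 + (I + h)*(h + h*(1 + 2*h)))
(-10*(-35))*z(2, -4) = (-10*(-35))*(4 + 2*2² + 2*2³ + 2*(-4)*2 + 2*(-4)*2²) = 350*(4 + 2*4 + 2*8 - 16 + 2*(-4)*4) = 350*(4 + 8 + 16 - 16 - 32) = 350*(-20) = -7000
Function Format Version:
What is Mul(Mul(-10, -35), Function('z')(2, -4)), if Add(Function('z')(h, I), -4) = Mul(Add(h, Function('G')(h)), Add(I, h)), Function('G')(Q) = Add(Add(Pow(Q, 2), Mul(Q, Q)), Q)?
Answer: -7000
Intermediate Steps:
Function('G')(Q) = Add(Q, Mul(2, Pow(Q, 2))) (Function('G')(Q) = Add(Add(Pow(Q, 2), Pow(Q, 2)), Q) = Add(Mul(2, Pow(Q, 2)), Q) = Add(Q, Mul(2, Pow(Q, 2))))
Function('z')(h, I) = Add(4, Mul(Add(I, h), Add(h, Mul(h, Add(1, Mul(2, h)))))) (Function('z')(h, I) = Add(4, Mul(Add(h, Mul(h, Add(1, Mul(2, h)))), Add(I, h))) = Add(4, Mul(Add(I, h), Add(h, Mul(h, Add(1, Mul(2, h)))))))
Mul(Mul(-10, -35), Function('z')(2, -4)) = Mul(Mul(-10, -35), Add(4, Mul(2, Pow(2, 2)), Mul(2, Pow(2, 3)), Mul(2, -4, 2), Mul(2, -4, Pow(2, 2)))) = Mul(350, Add(4, Mul(2, 4), Mul(2, 8), -16, Mul(2, -4, 4))) = Mul(350, Add(4, 8, 16, -16, -32)) = Mul(350, -20) = -7000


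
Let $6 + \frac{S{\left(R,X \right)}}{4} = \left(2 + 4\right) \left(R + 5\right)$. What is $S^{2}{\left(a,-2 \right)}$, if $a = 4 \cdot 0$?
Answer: $9216$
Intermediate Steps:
$a = 0$
$S{\left(R,X \right)} = 96 + 24 R$ ($S{\left(R,X \right)} = -24 + 4 \left(2 + 4\right) \left(R + 5\right) = -24 + 4 \cdot 6 \left(5 + R\right) = -24 + 4 \left(30 + 6 R\right) = -24 + \left(120 + 24 R\right) = 96 + 24 R$)
$S^{2}{\left(a,-2 \right)} = \left(96 + 24 \cdot 0\right)^{2} = \left(96 + 0\right)^{2} = 96^{2} = 9216$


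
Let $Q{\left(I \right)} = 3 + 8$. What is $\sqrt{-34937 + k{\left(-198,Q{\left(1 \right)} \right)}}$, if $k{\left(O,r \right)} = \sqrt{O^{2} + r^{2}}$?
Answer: $\sqrt{-34937 + 55 \sqrt{13}} \approx 186.38 i$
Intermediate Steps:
$Q{\left(I \right)} = 11$
$\sqrt{-34937 + k{\left(-198,Q{\left(1 \right)} \right)}} = \sqrt{-34937 + \sqrt{\left(-198\right)^{2} + 11^{2}}} = \sqrt{-34937 + \sqrt{39204 + 121}} = \sqrt{-34937 + \sqrt{39325}} = \sqrt{-34937 + 55 \sqrt{13}}$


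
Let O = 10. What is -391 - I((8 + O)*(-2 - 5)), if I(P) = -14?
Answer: -377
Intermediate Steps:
-391 - I((8 + O)*(-2 - 5)) = -391 - 1*(-14) = -391 + 14 = -377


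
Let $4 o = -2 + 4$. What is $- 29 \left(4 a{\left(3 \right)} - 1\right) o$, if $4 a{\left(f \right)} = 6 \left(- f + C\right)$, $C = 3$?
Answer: $\frac{29}{2} \approx 14.5$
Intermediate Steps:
$o = \frac{1}{2}$ ($o = \frac{-2 + 4}{4} = \frac{1}{4} \cdot 2 = \frac{1}{2} \approx 0.5$)
$a{\left(f \right)} = \frac{9}{2} - \frac{3 f}{2}$ ($a{\left(f \right)} = \frac{6 \left(- f + 3\right)}{4} = \frac{6 \left(3 - f\right)}{4} = \frac{18 - 6 f}{4} = \frac{9}{2} - \frac{3 f}{2}$)
$- 29 \left(4 a{\left(3 \right)} - 1\right) o = - 29 \left(4 \left(\frac{9}{2} - \frac{9}{2}\right) - 1\right) \frac{1}{2} = - 29 \left(4 \cdot 0 - 1\right) \frac{1}{2} = - 29 \left(0 - 1\right) \frac{1}{2} = \left(-29\right) \left(-1\right) \frac{1}{2} = 29 \cdot \frac{1}{2} = \frac{29}{2}$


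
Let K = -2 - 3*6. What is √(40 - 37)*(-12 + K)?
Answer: -32*√3 ≈ -55.426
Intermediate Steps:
K = -20 (K = -2 - 18 = -20)
√(40 - 37)*(-12 + K) = √(40 - 37)*(-12 - 20) = √3*(-32) = -32*√3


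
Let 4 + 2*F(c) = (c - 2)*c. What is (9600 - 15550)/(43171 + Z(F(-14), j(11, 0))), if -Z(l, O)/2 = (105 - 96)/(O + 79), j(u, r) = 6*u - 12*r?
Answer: -862750/6259777 ≈ -0.13782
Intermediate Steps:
j(u, r) = -12*r + 6*u
F(c) = -2 + c*(-2 + c)/2 (F(c) = -2 + ((c - 2)*c)/2 = -2 + ((-2 + c)*c)/2 = -2 + (c*(-2 + c))/2 = -2 + c*(-2 + c)/2)
Z(l, O) = -18/(79 + O) (Z(l, O) = -2*(105 - 96)/(O + 79) = -18/(79 + O))
(9600 - 15550)/(43171 + Z(F(-14), j(11, 0))) = (9600 - 15550)/(43171 - 18/(79 + (-12*0 + 6*11))) = -5950/(43171 - 18/(79 + (0 + 66))) = -5950/(43171 - 18/(79 + 66)) = -5950/(43171 - 18/145) = -5950/6259777/145 = -5950*145/6259777 = -862750/6259777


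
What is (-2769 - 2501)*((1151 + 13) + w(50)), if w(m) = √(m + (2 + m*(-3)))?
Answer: -6134280 - 36890*I*√2 ≈ -6.1343e+6 - 52170.0*I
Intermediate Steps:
w(m) = √(2 - 2*m) (w(m) = √(m + (2 - 3*m)) = √(2 - 2*m))
(-2769 - 2501)*((1151 + 13) + w(50)) = (-2769 - 2501)*((1151 + 13) + √(2 - 2*50)) = -5270*(1164 + √(2 - 100)) = -5270*(1164 + √(-98)) = -5270*(1164 + 7*I*√2) = -6134280 - 36890*I*√2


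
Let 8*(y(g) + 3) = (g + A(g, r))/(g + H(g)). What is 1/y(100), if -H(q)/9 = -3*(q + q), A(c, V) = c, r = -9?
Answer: -220/659 ≈ -0.33384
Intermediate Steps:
H(q) = 54*q (H(q) = -(-27)*(q + q) = -(-27)*2*q = -(-54)*q = 54*q)
y(g) = -659/220 (y(g) = -3 + ((g + g)/(g + 54*g))/8 = -3 + ((2*g)/((55*g)))/8 = -3 + ((2*g)*(1/(55*g)))/8 = -3 + (⅛)*(2/55) = -3 + 1/220 = -659/220)
1/y(100) = 1/(-659/220) = -220/659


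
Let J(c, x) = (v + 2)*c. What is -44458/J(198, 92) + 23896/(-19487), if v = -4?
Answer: 428445115/3858426 ≈ 111.04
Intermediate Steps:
J(c, x) = -2*c (J(c, x) = (-4 + 2)*c = -2*c)
-44458/J(198, 92) + 23896/(-19487) = -44458/((-2*198)) + 23896/(-19487) = -44458/(-396) + 23896*(-1/19487) = -44458*(-1/396) - 23896/19487 = 22229/198 - 23896/19487 = 428445115/3858426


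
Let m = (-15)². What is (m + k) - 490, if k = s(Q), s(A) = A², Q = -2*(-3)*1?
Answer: -229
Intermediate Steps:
m = 225
Q = 6 (Q = 6*1 = 6)
k = 36 (k = 6² = 36)
(m + k) - 490 = (225 + 36) - 490 = 261 - 490 = -229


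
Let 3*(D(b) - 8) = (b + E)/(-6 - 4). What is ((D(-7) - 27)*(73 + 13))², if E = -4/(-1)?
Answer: 66048129/25 ≈ 2.6419e+6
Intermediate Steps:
E = 4 (E = -4*(-1) = 4)
D(b) = 118/15 - b/30 (D(b) = 8 + ((b + 4)/(-6 - 4))/3 = 8 + ((4 + b)/(-10))/3 = 8 + ((4 + b)*(-⅒))/3 = 8 + (-⅖ - b/10)/3 = 8 + (-2/15 - b/30) = 118/15 - b/30)
((D(-7) - 27)*(73 + 13))² = (((118/15 - 1/30*(-7)) - 27)*(73 + 13))² = (((118/15 + 7/30) - 27)*86)² = ((81/10 - 27)*86)² = (-189/10*86)² = (-8127/5)² = 66048129/25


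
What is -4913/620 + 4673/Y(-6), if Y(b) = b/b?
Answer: 2892347/620 ≈ 4665.1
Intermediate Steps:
Y(b) = 1
-4913/620 + 4673/Y(-6) = -4913/620 + 4673/1 = -4913*1/620 + 4673*1 = -4913/620 + 4673 = 2892347/620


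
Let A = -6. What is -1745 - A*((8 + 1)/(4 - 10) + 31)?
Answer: -1568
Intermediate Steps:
-1745 - A*((8 + 1)/(4 - 10) + 31) = -1745 - (-6)*((8 + 1)/(4 - 10) + 31) = -1745 - (-6)*(9/(-6) + 31) = -1745 - (-6)*(9*(-⅙) + 31) = -1745 - (-6)*(-3/2 + 31) = -1745 - (-6)*59/2 = -1745 - 1*(-177) = -1745 + 177 = -1568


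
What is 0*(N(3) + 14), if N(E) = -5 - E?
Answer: 0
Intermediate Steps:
0*(N(3) + 14) = 0*((-5 - 1*3) + 14) = 0*((-5 - 3) + 14) = 0*(-8 + 14) = 0*6 = 0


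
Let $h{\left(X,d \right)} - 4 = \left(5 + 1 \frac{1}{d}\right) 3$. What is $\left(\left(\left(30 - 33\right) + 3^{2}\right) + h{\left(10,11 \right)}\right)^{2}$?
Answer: $\frac{77284}{121} \approx 638.71$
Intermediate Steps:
$h{\left(X,d \right)} = 19 + \frac{3}{d}$ ($h{\left(X,d \right)} = 4 + \left(5 + 1 \frac{1}{d}\right) 3 = 4 + \left(5 + \frac{1}{d}\right) 3 = 4 + \left(15 + \frac{3}{d}\right) = 19 + \frac{3}{d}$)
$\left(\left(\left(30 - 33\right) + 3^{2}\right) + h{\left(10,11 \right)}\right)^{2} = \left(\left(\left(30 - 33\right) + 3^{2}\right) + \left(19 + \frac{3}{11}\right)\right)^{2} = \left(\left(-3 + 9\right) + \left(19 + 3 \cdot \frac{1}{11}\right)\right)^{2} = \left(6 + \left(19 + \frac{3}{11}\right)\right)^{2} = \left(6 + \frac{212}{11}\right)^{2} = \left(\frac{278}{11}\right)^{2} = \frac{77284}{121}$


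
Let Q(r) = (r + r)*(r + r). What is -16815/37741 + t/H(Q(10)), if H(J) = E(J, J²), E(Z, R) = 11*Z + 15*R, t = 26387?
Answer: -39434114233/90744460400 ≈ -0.43456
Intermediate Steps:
Q(r) = 4*r² (Q(r) = (2*r)*(2*r) = 4*r²)
H(J) = 11*J + 15*J²
-16815/37741 + t/H(Q(10)) = -16815/37741 + 26387/(((4*10²)*(11 + 15*(4*10²)))) = -16815*1/37741 + 26387/(((4*100)*(11 + 15*(4*100)))) = -16815/37741 + 26387/((400*(11 + 15*400))) = -16815/37741 + 26387/((400*(11 + 6000))) = -16815/37741 + 26387/((400*6011)) = -16815/37741 + 26387/2404400 = -39434114233/90744460400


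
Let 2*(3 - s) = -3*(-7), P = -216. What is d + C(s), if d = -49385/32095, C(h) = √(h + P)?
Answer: -1411/917 + I*√894/2 ≈ -1.5387 + 14.95*I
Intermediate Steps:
s = -15/2 (s = 3 - (-3)*(-7)/2 = 3 - ½*21 = 3 - 21/2 = -15/2 ≈ -7.5000)
C(h) = √(-216 + h) (C(h) = √(h - 216) = √(-216 + h))
d = -1411/917 (d = -49385*1/32095 = -1411/917 ≈ -1.5387)
d + C(s) = -1411/917 + √(-216 - 15/2) = -1411/917 + √(-447/2) = -1411/917 + I*√894/2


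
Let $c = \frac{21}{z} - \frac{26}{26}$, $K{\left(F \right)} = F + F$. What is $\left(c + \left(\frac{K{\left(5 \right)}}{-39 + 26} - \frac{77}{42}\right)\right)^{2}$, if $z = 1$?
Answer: $\frac{1841449}{6084} \approx 302.67$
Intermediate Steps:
$K{\left(F \right)} = 2 F$
$c = 20$ ($c = \frac{21}{1} - \frac{26}{26} = 21 \cdot 1 - 1 = 21 - 1 = 20$)
$\left(c + \left(\frac{K{\left(5 \right)}}{-39 + 26} - \frac{77}{42}\right)\right)^{2} = \left(20 - \left(\frac{11}{6} - \frac{2 \cdot 5}{-39 + 26}\right)\right)^{2} = \left(20 + \left(\frac{10}{-13} - \frac{11}{6}\right)\right)^{2} = \left(20 + \left(10 \left(- \frac{1}{13}\right) - \frac{11}{6}\right)\right)^{2} = \left(20 - \frac{203}{78}\right)^{2} = \left(\frac{1357}{78}\right)^{2} = \frac{1841449}{6084}$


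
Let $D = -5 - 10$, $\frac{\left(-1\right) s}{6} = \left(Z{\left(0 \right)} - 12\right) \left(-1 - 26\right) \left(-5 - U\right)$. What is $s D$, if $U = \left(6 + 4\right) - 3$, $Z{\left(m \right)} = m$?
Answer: $-349920$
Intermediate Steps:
$U = 7$ ($U = 10 - 3 = 7$)
$s = 23328$ ($s = - 6 \left(0 - 12\right) \left(-1 - 26\right) \left(-5 - 7\right) = - 6 \left(-12\right) \left(-27\right) \left(-5 - 7\right) = - 6 \cdot 324 \left(-12\right) = \left(-6\right) \left(-3888\right) = 23328$)
$D = -15$ ($D = -5 - 10 = -15$)
$s D = 23328 \left(-15\right) = -349920$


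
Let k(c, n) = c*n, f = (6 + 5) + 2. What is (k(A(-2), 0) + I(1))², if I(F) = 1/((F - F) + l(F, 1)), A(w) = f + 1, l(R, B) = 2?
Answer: ¼ ≈ 0.25000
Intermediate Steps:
f = 13 (f = 11 + 2 = 13)
A(w) = 14 (A(w) = 13 + 1 = 14)
I(F) = ½ (I(F) = 1/((F - F) + 2) = 1/(0 + 2) = 1/2 = ½)
(k(A(-2), 0) + I(1))² = (14*0 + ½)² = (0 + ½)² = (½)² = ¼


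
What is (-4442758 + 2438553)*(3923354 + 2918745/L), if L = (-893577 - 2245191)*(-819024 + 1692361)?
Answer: -2394959666695435293861155/304578025424 ≈ -7.8632e+12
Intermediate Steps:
L = -2741202228816 (L = -3138768*873337 = -2741202228816)
(-4442758 + 2438553)*(3923354 + 2918745/L) = (-4442758 + 2438553)*(3923354 + 2918745/(-2741202228816)) = -2004205*(3923354 + 2918745*(-1/2741202228816)) = -2004205*(3923354 - 324305/304578025424) = -2004205*1194967414359027791/304578025424 = -2394959666695435293861155/304578025424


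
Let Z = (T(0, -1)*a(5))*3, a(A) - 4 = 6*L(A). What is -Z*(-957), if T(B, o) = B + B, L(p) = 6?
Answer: 0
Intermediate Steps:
T(B, o) = 2*B
a(A) = 40 (a(A) = 4 + 6*6 = 4 + 36 = 40)
Z = 0 (Z = ((2*0)*40)*3 = (0*40)*3 = 0*3 = 0)
-Z*(-957) = -1*0*(-957) = 0*(-957) = 0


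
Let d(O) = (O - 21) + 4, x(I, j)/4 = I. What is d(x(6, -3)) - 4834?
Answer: -4827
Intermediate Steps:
x(I, j) = 4*I
d(O) = -17 + O (d(O) = (-21 + O) + 4 = -17 + O)
d(x(6, -3)) - 4834 = (-17 + 4*6) - 4834 = (-17 + 24) - 4834 = 7 - 4834 = -4827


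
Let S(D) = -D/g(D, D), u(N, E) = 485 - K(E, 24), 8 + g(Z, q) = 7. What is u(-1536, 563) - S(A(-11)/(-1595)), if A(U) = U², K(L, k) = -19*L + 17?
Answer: 1618936/145 ≈ 11165.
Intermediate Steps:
K(L, k) = 17 - 19*L
g(Z, q) = -1 (g(Z, q) = -8 + 7 = -1)
u(N, E) = 468 + 19*E (u(N, E) = 485 - (17 - 19*E) = 485 + (-17 + 19*E) = 468 + 19*E)
S(D) = D (S(D) = -D/(-1) = -D*(-1) = -(-1)*D = D)
u(-1536, 563) - S(A(-11)/(-1595)) = (468 + 19*563) - (-11)²/(-1595) = (468 + 10697) - 121*(-1)/1595 = 11165 - 1*(-11/145) = 11165 + 11/145 = 1618936/145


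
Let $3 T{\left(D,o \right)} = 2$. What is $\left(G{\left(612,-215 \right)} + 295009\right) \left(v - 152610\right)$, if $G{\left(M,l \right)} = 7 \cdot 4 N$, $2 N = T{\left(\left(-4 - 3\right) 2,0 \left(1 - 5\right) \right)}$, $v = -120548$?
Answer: $- \frac{241759853690}{3} \approx -8.0587 \cdot 10^{10}$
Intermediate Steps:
$T{\left(D,o \right)} = \frac{2}{3}$ ($T{\left(D,o \right)} = \frac{1}{3} \cdot 2 = \frac{2}{3}$)
$N = \frac{1}{3}$ ($N = \frac{1}{2} \cdot \frac{2}{3} = \frac{1}{3} \approx 0.33333$)
$G{\left(M,l \right)} = \frac{28}{3}$ ($G{\left(M,l \right)} = 7 \cdot 4 \cdot \frac{1}{3} = 28 \cdot \frac{1}{3} = \frac{28}{3}$)
$\left(G{\left(612,-215 \right)} + 295009\right) \left(v - 152610\right) = \left(\frac{28}{3} + 295009\right) \left(-120548 - 152610\right) = \frac{885055}{3} \left(-273158\right) = - \frac{241759853690}{3}$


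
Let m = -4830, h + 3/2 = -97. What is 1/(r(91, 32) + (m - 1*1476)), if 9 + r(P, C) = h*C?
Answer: -1/9467 ≈ -0.00010563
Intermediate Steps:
h = -197/2 (h = -3/2 - 97 = -197/2 ≈ -98.500)
r(P, C) = -9 - 197*C/2
1/(r(91, 32) + (m - 1*1476)) = 1/((-9 - 197/2*32) + (-4830 - 1*1476)) = 1/((-9 - 3152) + (-4830 - 1476)) = 1/(-3161 - 6306) = 1/(-9467) = -1/9467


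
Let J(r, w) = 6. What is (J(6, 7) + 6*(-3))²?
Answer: 144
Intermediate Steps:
(J(6, 7) + 6*(-3))² = (6 + 6*(-3))² = (6 - 18)² = (-12)² = 144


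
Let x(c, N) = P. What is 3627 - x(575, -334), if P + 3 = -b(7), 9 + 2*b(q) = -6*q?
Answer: 7209/2 ≈ 3604.5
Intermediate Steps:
b(q) = -9/2 - 3*q (b(q) = -9/2 + (-6*q)/2 = -9/2 - 3*q)
P = 45/2 (P = -3 - (-9/2 - 3*7) = -3 - (-9/2 - 21) = -3 - 1*(-51/2) = -3 + 51/2 = 45/2 ≈ 22.500)
x(c, N) = 45/2
3627 - x(575, -334) = 3627 - 1*45/2 = 3627 - 45/2 = 7209/2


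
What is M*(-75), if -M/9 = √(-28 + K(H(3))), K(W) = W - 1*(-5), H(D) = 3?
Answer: 1350*I*√5 ≈ 3018.7*I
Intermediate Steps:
K(W) = 5 + W (K(W) = W + 5 = 5 + W)
M = -18*I*√5 (M = -9*√(-28 + (5 + 3)) = -9*√(-28 + 8) = -18*I*√5 ≈ -40.249*I)
M*(-75) = -18*I*√5*(-75) = 1350*I*√5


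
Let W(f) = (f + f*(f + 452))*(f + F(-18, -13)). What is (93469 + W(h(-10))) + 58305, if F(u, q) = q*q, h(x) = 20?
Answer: 1939714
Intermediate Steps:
F(u, q) = q²
W(f) = (169 + f)*(f + f*(452 + f)) (W(f) = (f + f*(f + 452))*(f + (-13)²) = (f + f*(452 + f))*(f + 169) = (f + f*(452 + f))*(169 + f) = (169 + f)*(f + f*(452 + f)))
(93469 + W(h(-10))) + 58305 = (93469 + 20*(76557 + 20² + 622*20)) + 58305 = (93469 + 20*(76557 + 400 + 12440)) + 58305 = (93469 + 20*89397) + 58305 = (93469 + 1787940) + 58305 = 1881409 + 58305 = 1939714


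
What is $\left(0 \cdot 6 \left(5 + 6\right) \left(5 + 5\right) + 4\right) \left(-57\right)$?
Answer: $-228$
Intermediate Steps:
$\left(0 \cdot 6 \left(5 + 6\right) \left(5 + 5\right) + 4\right) \left(-57\right) = \left(0 \cdot 11 \cdot 10 + 4\right) \left(-57\right) = \left(0 \cdot 110 + 4\right) \left(-57\right) = \left(0 + 4\right) \left(-57\right) = 4 \left(-57\right) = -228$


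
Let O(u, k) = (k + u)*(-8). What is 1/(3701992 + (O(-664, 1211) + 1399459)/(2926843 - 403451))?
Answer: 2523392/9341578391947 ≈ 2.7012e-7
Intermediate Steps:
O(u, k) = -8*k - 8*u
1/(3701992 + (O(-664, 1211) + 1399459)/(2926843 - 403451)) = 1/(3701992 + ((-8*1211 - 8*(-664)) + 1399459)/(2926843 - 403451)) = 1/(3701992 + ((-9688 + 5312) + 1399459)/2523392) = 1/(3701992 + (-4376 + 1399459)*(1/2523392)) = 1/(3701992 + 1395083*(1/2523392)) = 1/(3701992 + 1395083/2523392) = 1/(9341578391947/2523392) = 2523392/9341578391947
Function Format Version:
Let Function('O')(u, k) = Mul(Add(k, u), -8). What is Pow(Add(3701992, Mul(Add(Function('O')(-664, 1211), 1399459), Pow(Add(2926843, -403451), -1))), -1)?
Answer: Rational(2523392, 9341578391947) ≈ 2.7012e-7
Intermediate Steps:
Function('O')(u, k) = Add(Mul(-8, k), Mul(-8, u))
Pow(Add(3701992, Mul(Add(Function('O')(-664, 1211), 1399459), Pow(Add(2926843, -403451), -1))), -1) = Pow(Add(3701992, Mul(Add(Add(Mul(-8, 1211), Mul(-8, -664)), 1399459), Pow(Add(2926843, -403451), -1))), -1) = Pow(Add(3701992, Mul(Add(Add(-9688, 5312), 1399459), Pow(2523392, -1))), -1) = Pow(Add(3701992, Mul(Add(-4376, 1399459), Rational(1, 2523392))), -1) = Pow(Add(3701992, Mul(1395083, Rational(1, 2523392))), -1) = Pow(Add(3701992, Rational(1395083, 2523392)), -1) = Pow(Rational(9341578391947, 2523392), -1) = Rational(2523392, 9341578391947)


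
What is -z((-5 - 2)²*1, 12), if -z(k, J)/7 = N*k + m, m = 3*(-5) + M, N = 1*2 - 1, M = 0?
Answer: 238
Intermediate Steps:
N = 1 (N = 2 - 1 = 1)
m = -15 (m = 3*(-5) + 0 = -15 + 0 = -15)
z(k, J) = 105 - 7*k (z(k, J) = -7*(1*k - 15) = -7*(k - 15) = -7*(-15 + k) = 105 - 7*k)
-z((-5 - 2)²*1, 12) = -(105 - 7*(-5 - 2)²) = -(105 - 7*(-7)²) = -(105 - 343) = -1*(-238) = 238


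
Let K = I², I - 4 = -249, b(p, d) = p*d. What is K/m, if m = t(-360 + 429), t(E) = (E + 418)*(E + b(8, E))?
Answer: 60025/302427 ≈ 0.19848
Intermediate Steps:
b(p, d) = d*p
I = -245 (I = 4 - 249 = -245)
t(E) = 9*E*(418 + E) (t(E) = (E + 418)*(E + E*8) = (418 + E)*(E + 8*E) = (418 + E)*(9*E) = 9*E*(418 + E))
K = 60025 (K = (-245)² = 60025)
m = 302427 (m = 9*(-360 + 429)*(418 + (-360 + 429)) = 9*69*(418 + 69) = 9*69*487 = 302427)
K/m = 60025/302427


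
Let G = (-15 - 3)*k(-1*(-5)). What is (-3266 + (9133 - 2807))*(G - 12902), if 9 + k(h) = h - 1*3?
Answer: -39094560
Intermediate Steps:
k(h) = -12 + h (k(h) = -9 + (h - 1*3) = -9 + (h - 3) = -9 + (-3 + h) = -12 + h)
G = 126 (G = (-15 - 3)*(-12 - 1*(-5)) = -18*(-12 + 5) = -18*(-7) = 126)
(-3266 + (9133 - 2807))*(G - 12902) = (-3266 + (9133 - 2807))*(126 - 12902) = (-3266 + 6326)*(-12776) = 3060*(-12776) = -39094560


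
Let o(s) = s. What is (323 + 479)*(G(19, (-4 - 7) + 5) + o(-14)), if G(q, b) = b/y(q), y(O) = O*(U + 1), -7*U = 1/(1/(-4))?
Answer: -2380336/209 ≈ -11389.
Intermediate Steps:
U = 4/7 (U = -1/(7*(1/(-4))) = -1/(7*(1*(-¼))) = -1/(7*(-¼)) = -⅐*(-4) = 4/7 ≈ 0.57143)
y(O) = 11*O/7 (y(O) = O*(4/7 + 1) = O*(11/7) = 11*O/7)
G(q, b) = 7*b/(11*q) (G(q, b) = b/((11*q/7)) = b*(7/(11*q)) = 7*b/(11*q))
(323 + 479)*(G(19, (-4 - 7) + 5) + o(-14)) = (323 + 479)*((7/11)*((-4 - 7) + 5)/19 - 14) = 802*((7/11)*(-11 + 5)*(1/19) - 14) = 802*((7/11)*(-6)*(1/19) - 14) = 802*(-42/209 - 14) = 802*(-2968/209) = -2380336/209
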